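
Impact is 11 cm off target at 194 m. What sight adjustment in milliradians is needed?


1 mrad subtends 1 cm per 10 m of range, so adj = error_cm / (dist_m / 10) = 11 / (194/10) = 0.567 mrad

0.567 mrad


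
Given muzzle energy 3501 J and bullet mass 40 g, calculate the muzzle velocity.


v = sqrt(2*E/m) = sqrt(2*3501/0.04) = 418.4 m/s

418.4 m/s


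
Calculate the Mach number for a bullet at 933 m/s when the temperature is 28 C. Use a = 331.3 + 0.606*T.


a = 331.3 + 0.606*(28) = 348.268 m/s
M = v/a = 933/348.268 = 2.679

2.679


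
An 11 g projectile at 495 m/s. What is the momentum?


p = m*v = 0.011*495 = 5.445 kg·m/s

5.445 kg·m/s


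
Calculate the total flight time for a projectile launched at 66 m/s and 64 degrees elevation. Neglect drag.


T = 2*v0*sin(theta)/g = 2*66*sin(64°)/9.81 = 12.09 s

12.09 s


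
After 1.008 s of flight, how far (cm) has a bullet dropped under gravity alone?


drop = 0.5*g*t^2 = 0.5*9.81*1.008^2 = 4.98379 m ≈ 498.4 cm

498.4 cm


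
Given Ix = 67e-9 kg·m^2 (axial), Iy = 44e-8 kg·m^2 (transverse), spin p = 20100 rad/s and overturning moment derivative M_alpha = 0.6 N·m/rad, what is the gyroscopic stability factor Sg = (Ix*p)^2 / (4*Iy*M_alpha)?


Sg = Ix^2 * p^2 / (4 * Iy * M_alpha) = (67e-9)^2 * 20100^2 / (4 * 44e-8 * 0.6) = 1.717

1.717


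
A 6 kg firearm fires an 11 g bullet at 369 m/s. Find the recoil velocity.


v_recoil = m_p * v_p / m_gun = 0.011 * 369 / 6 = 0.6765 m/s

0.6765 m/s


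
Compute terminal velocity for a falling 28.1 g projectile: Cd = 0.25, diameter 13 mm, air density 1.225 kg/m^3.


A = pi*(d/2)^2 = pi*(13/2000)^2 = 1.32732e-04 m^2
vt = sqrt(2mg/(Cd*rho*A)) = sqrt(2*0.0281*9.81/(0.25 * 1.225 * 1.32732e-04)) = 116.5 m/s

116.5 m/s


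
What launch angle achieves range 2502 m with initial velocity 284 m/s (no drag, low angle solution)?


sin(2*theta) = R*g/v0^2 = 2502*9.81/284^2 = 0.304312, theta = arcsin(0.304312)/2 = 8.858°

8.858 degrees


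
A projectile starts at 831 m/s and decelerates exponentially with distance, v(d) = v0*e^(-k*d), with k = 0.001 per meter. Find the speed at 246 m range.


v = v0*exp(-k*d) = 831*exp(-0.001*246) = 649.8 m/s

649.8 m/s


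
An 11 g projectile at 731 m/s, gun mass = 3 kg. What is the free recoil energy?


v_r = m_p*v_p/m_gun = 0.011*731/3 = 2.68033 m/s, E_r = 0.5*m_gun*v_r^2 = 0.5*3*2.68033^2 = 10.78 J

10.78 J


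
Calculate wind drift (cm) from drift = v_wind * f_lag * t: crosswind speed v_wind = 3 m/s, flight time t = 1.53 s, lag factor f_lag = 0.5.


drift = v_wind * lag * t = 3 * 0.5 * 1.53 = 2.295 m ≈ 229.5 cm

229.5 cm


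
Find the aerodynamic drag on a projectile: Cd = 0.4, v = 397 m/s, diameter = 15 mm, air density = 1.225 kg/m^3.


A = pi*(d/2)^2 = pi*(15/2000)^2 = 1.76715e-04 m^2
Fd = 0.5*Cd*rho*A*v^2 = 0.5*0.4*1.225*1.76715e-04*397^2 = 6.824 N

6.824 N


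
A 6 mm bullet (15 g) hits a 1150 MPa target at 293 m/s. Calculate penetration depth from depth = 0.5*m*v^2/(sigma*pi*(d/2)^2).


A = pi*(d/2)^2 = pi*(6/2)^2 = 28.2743 mm^2
E = 0.5*m*v^2 = 0.5*0.015*293^2 = 643.867 J
depth = E/(sigma*A) = 643.867 J / (1150 MPa * 28.2743 mm^2) = 643.867/(1150 * 28.2743) m = 0.0198019 m ≈ 19.8 mm

19.8 mm


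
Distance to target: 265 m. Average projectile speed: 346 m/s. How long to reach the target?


t = d/v = 265/346 = 0.7659 s

0.7659 s


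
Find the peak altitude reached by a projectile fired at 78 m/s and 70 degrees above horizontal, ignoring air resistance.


H = (v0*sin(theta))^2 / (2g) = (78*sin(70°))^2 / (2*9.81) = 273.8 m

273.8 m


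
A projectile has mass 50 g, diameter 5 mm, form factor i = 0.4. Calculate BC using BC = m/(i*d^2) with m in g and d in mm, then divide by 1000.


BC = m/(i*d^2*1000) = 50/(0.4 * 5^2 * 1000) = 0.005

0.005


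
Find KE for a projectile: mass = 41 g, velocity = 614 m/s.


E = 0.5*m*v^2 = 0.5*0.041*614^2 = 7728 J

7728 J


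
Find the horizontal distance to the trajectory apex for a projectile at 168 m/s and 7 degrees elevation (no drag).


R = v0^2*sin(2*theta)/g = 168^2*sin(2*7°)/9.81 = 696.025 m
apex_dist = R/2 = 696.025/2 = 348 m

348 m


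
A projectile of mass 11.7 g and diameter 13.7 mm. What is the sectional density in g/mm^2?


SD = m/d^2 = 11.7/13.7^2 = 0.06234 g/mm^2

0.06234 g/mm^2


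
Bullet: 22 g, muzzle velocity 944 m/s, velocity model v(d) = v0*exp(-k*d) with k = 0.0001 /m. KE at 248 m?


v = v0*exp(-k*d) = 944*exp(-0.0001*248) = 920.877 m/s
E = 0.5*m*v^2 = 0.5*0.022*920.877^2 = 9328 J

9328 J


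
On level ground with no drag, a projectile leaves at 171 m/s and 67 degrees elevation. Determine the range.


R = v0^2 * sin(2*theta) / g = 171^2 * sin(2*67°) / 9.81 = 2144 m

2144 m


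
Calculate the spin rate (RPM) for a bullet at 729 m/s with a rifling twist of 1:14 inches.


twist_m = 14*0.0254 = 0.3556 m
spin = v/twist = 729/0.3556 = 2050.056 rev/s
RPM = spin*60 = 2050.056*60 ≈ 123003 RPM

123003 RPM


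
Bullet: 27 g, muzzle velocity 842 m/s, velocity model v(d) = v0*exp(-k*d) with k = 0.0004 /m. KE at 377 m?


v = v0*exp(-k*d) = 842*exp(-0.0004*377) = 724.137 m/s
E = 0.5*m*v^2 = 0.5*0.027*724.137^2 = 7079 J

7079 J


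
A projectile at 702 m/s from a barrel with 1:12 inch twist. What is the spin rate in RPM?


twist_m = 12*0.0254 = 0.3048 m
spin = v/twist = 702/0.3048 = 2303.15 rev/s
RPM = spin*60 = 2303.15*60 ≈ 138189 RPM

138189 RPM


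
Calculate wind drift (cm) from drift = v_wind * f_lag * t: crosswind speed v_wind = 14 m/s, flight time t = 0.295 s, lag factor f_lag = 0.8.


drift = v_wind * lag * t = 14 * 0.8 * 0.295 = 3.304 m ≈ 330.4 cm

330.4 cm


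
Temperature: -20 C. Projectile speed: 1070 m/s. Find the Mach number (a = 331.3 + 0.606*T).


a = 331.3 + 0.606*(-20) = 319.18 m/s
M = v/a = 1070/319.18 = 3.352

3.352


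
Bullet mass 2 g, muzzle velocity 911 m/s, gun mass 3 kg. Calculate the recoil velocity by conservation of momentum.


v_recoil = m_p * v_p / m_gun = 0.002 * 911 / 3 = 0.6073 m/s

0.6073 m/s


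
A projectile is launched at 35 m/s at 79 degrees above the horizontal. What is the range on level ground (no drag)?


R = v0^2 * sin(2*theta) / g = 35^2 * sin(2*79°) / 9.81 = 46.78 m

46.78 m


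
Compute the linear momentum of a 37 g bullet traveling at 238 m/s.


p = m*v = 0.037*238 = 8.806 kg·m/s

8.806 kg·m/s


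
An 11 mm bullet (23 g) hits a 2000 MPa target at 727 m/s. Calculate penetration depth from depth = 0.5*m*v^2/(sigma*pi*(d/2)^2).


A = pi*(d/2)^2 = pi*(11/2)^2 = 95.0332 mm^2
E = 0.5*m*v^2 = 0.5*0.023*727^2 = 6078.08 J
depth = E/(sigma*A) = 6078.08 J / (2000 MPa * 95.0332 mm^2) = 6078.08/(2000 * 95.0332) m = 0.0319787 m ≈ 31.98 mm

31.98 mm


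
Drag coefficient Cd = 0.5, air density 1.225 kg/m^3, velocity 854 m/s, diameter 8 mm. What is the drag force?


A = pi*(d/2)^2 = pi*(8/2000)^2 = 5.02655e-05 m^2
Fd = 0.5*Cd*rho*A*v^2 = 0.5*0.5*1.225*5.02655e-05*854^2 = 11.23 N

11.23 N


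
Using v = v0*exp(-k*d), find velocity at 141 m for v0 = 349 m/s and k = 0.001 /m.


v = v0*exp(-k*d) = 349*exp(-0.001*141) = 303.1 m/s

303.1 m/s


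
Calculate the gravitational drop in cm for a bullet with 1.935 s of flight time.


drop = 0.5*g*t^2 = 0.5*9.81*1.935^2 = 18.3654 m ≈ 1837 cm

1837 cm


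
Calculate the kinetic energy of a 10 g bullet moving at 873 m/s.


E = 0.5*m*v^2 = 0.5*0.01*873^2 = 3811 J

3811 J


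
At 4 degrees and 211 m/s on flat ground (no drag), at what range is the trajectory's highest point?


R = v0^2*sin(2*theta)/g = 211^2*sin(2*4°)/9.81 = 631.613 m
apex_dist = R/2 = 631.613/2 = 315.8 m

315.8 m


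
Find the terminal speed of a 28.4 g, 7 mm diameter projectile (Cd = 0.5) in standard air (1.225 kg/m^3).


A = pi*(d/2)^2 = pi*(7/2000)^2 = 3.84845e-05 m^2
vt = sqrt(2mg/(Cd*rho*A)) = sqrt(2*0.0284*9.81/(0.5 * 1.225 * 3.84845e-05)) = 153.7 m/s

153.7 m/s


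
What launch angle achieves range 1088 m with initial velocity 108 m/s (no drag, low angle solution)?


sin(2*theta) = R*g/v0^2 = 1088*9.81/108^2 = 0.915062, theta = arcsin(0.915062)/2 = 33.11°

33.11 degrees


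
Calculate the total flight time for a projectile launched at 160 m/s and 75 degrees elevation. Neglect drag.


T = 2*v0*sin(theta)/g = 2*160*sin(75°)/9.81 = 31.51 s

31.51 s


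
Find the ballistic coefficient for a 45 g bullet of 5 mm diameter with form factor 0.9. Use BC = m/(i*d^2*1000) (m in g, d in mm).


BC = m/(i*d^2*1000) = 45/(0.9 * 5^2 * 1000) = 0.002

0.002


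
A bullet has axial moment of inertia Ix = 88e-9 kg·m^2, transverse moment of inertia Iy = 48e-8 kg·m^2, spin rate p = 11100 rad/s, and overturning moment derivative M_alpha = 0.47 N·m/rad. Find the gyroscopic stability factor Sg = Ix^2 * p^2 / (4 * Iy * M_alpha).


Sg = Ix^2 * p^2 / (4 * Iy * M_alpha) = (88e-9)^2 * 11100^2 / (4 * 48e-8 * 0.47) = 1.057

1.057


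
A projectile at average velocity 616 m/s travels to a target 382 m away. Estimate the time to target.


t = d/v = 382/616 = 0.6201 s

0.6201 s


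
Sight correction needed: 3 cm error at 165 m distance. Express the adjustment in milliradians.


1 mrad subtends 1 cm per 10 m of range, so adj = error_cm / (dist_m / 10) = 3 / (165/10) = 0.1818 mrad

0.1818 mrad


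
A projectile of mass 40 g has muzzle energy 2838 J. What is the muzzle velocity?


v = sqrt(2*E/m) = sqrt(2*2838/0.04) = 376.7 m/s

376.7 m/s


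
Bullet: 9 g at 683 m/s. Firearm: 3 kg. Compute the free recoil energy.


v_r = m_p*v_p/m_gun = 0.009*683/3 = 2.049 m/s, E_r = 0.5*m_gun*v_r^2 = 0.5*3*2.049^2 = 6.298 J

6.298 J


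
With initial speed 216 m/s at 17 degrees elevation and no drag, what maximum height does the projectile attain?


H = (v0*sin(theta))^2 / (2g) = (216*sin(17°))^2 / (2*9.81) = 203.3 m

203.3 m


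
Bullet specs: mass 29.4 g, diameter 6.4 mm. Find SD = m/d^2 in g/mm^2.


SD = m/d^2 = 29.4/6.4^2 = 0.7178 g/mm^2

0.7178 g/mm^2


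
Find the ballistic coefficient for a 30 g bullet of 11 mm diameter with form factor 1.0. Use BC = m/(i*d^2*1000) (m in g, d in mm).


BC = m/(i*d^2*1000) = 30/(1.0 * 11^2 * 1000) = 0.0002479

0.0002479


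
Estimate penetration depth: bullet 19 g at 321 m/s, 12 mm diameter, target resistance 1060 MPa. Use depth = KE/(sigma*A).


A = pi*(d/2)^2 = pi*(12/2)^2 = 113.097 mm^2
E = 0.5*m*v^2 = 0.5*0.019*321^2 = 978.889 J
depth = E/(sigma*A) = 978.889 J / (1060 MPa * 113.097 mm^2) = 978.889/(1060 * 113.097) m = 0.00816536 m ≈ 8.165 mm

8.165 mm


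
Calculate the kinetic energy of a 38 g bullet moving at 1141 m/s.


E = 0.5*m*v^2 = 0.5*0.038*1141^2 = 24736 J

24736 J


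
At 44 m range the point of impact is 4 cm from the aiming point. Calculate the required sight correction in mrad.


1 mrad subtends 1 cm per 10 m of range, so adj = error_cm / (dist_m / 10) = 4 / (44/10) = 0.9091 mrad

0.9091 mrad


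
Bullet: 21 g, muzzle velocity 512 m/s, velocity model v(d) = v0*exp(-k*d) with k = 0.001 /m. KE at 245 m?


v = v0*exp(-k*d) = 512*exp(-0.001*245) = 400.745 m/s
E = 0.5*m*v^2 = 0.5*0.021*400.745^2 = 1686 J

1686 J


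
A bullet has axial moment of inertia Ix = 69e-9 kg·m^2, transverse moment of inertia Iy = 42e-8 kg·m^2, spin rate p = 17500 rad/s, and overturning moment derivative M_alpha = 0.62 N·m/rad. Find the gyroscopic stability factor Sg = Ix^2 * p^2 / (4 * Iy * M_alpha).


Sg = Ix^2 * p^2 / (4 * Iy * M_alpha) = (69e-9)^2 * 17500^2 / (4 * 42e-8 * 0.62) = 1.4

1.4


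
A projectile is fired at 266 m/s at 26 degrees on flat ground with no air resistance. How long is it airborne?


T = 2*v0*sin(theta)/g = 2*266*sin(26°)/9.81 = 23.77 s

23.77 s


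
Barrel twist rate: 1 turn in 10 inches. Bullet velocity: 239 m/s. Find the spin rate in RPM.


twist_m = 10*0.0254 = 0.254 m
spin = v/twist = 239/0.254 = 940.9449 rev/s
RPM = spin*60 = 940.9449*60 ≈ 56457 RPM

56457 RPM


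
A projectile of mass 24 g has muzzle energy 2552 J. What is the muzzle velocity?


v = sqrt(2*E/m) = sqrt(2*2552/0.024) = 461.2 m/s

461.2 m/s


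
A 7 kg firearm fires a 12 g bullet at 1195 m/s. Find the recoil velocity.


v_recoil = m_p * v_p / m_gun = 0.012 * 1195 / 7 = 2.049 m/s

2.049 m/s


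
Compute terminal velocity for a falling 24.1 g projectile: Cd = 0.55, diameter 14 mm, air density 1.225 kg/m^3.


A = pi*(d/2)^2 = pi*(14/2000)^2 = 1.53938e-04 m^2
vt = sqrt(2mg/(Cd*rho*A)) = sqrt(2*0.0241*9.81/(0.55 * 1.225 * 1.53938e-04)) = 67.52 m/s

67.52 m/s


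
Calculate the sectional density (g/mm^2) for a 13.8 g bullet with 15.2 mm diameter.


SD = m/d^2 = 13.8/15.2^2 = 0.05973 g/mm^2

0.05973 g/mm^2


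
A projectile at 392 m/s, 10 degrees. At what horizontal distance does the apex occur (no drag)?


R = v0^2*sin(2*theta)/g = 392^2*sin(2*10°)/9.81 = 5357.41 m
apex_dist = R/2 = 5357.41/2 = 2679 m

2679 m


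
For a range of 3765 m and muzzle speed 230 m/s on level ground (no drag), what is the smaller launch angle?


sin(2*theta) = R*g/v0^2 = 3765*9.81/230^2 = 0.698198, theta = arcsin(0.698198)/2 = 22.14°

22.14 degrees


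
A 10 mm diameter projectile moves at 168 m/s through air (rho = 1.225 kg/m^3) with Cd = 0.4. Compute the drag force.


A = pi*(d/2)^2 = pi*(10/2000)^2 = 7.85398e-05 m^2
Fd = 0.5*Cd*rho*A*v^2 = 0.5*0.4*1.225*7.85398e-05*168^2 = 0.5431 N

0.5431 N


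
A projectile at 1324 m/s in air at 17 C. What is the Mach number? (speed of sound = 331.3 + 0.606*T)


a = 331.3 + 0.606*(17) = 341.602 m/s
M = v/a = 1324/341.602 = 3.876

3.876


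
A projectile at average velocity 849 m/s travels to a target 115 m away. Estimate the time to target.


t = d/v = 115/849 = 0.1355 s

0.1355 s


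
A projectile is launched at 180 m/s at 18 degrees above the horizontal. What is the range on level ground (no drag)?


R = v0^2 * sin(2*theta) / g = 180^2 * sin(2*18°) / 9.81 = 1941 m

1941 m


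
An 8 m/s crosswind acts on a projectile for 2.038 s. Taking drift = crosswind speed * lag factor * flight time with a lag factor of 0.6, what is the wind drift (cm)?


drift = v_wind * lag * t = 8 * 0.6 * 2.038 = 9.7824 m ≈ 978.2 cm

978.2 cm


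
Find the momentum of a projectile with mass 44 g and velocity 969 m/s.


p = m*v = 0.044*969 = 42.64 kg·m/s

42.64 kg·m/s


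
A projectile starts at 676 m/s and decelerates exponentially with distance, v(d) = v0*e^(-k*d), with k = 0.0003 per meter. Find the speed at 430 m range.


v = v0*exp(-k*d) = 676*exp(-0.0003*430) = 594.2 m/s

594.2 m/s


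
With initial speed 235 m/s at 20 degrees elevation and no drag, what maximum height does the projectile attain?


H = (v0*sin(theta))^2 / (2g) = (235*sin(20°))^2 / (2*9.81) = 329.3 m

329.3 m


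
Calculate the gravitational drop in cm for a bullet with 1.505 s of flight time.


drop = 0.5*g*t^2 = 0.5*9.81*1.505^2 = 11.1099 m ≈ 1111 cm

1111 cm


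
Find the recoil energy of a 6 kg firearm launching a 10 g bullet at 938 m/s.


v_r = m_p*v_p/m_gun = 0.01*938/6 = 1.56333 m/s, E_r = 0.5*m_gun*v_r^2 = 0.5*6*1.56333^2 = 7.332 J

7.332 J


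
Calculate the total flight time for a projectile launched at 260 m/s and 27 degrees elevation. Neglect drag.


T = 2*v0*sin(theta)/g = 2*260*sin(27°)/9.81 = 24.06 s

24.06 s


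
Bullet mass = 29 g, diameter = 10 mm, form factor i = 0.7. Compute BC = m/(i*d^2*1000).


BC = m/(i*d^2*1000) = 29/(0.7 * 10^2 * 1000) = 0.0004143

0.0004143


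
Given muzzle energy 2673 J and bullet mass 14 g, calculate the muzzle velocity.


v = sqrt(2*E/m) = sqrt(2*2673/0.014) = 617.9 m/s

617.9 m/s


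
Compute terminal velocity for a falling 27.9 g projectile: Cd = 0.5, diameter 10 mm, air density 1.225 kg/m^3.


A = pi*(d/2)^2 = pi*(10/2000)^2 = 7.85398e-05 m^2
vt = sqrt(2mg/(Cd*rho*A)) = sqrt(2*0.0279*9.81/(0.5 * 1.225 * 7.85398e-05)) = 106.7 m/s

106.7 m/s


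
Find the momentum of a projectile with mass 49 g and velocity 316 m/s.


p = m*v = 0.049*316 = 15.48 kg·m/s

15.48 kg·m/s


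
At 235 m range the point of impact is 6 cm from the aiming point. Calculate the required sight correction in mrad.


1 mrad subtends 1 cm per 10 m of range, so adj = error_cm / (dist_m / 10) = 6 / (235/10) = 0.2553 mrad

0.2553 mrad


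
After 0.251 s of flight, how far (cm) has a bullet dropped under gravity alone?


drop = 0.5*g*t^2 = 0.5*9.81*0.251^2 = 0.30902 m ≈ 30.9 cm

30.9 cm


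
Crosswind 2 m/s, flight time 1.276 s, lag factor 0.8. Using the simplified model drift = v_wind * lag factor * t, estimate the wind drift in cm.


drift = v_wind * lag * t = 2 * 0.8 * 1.276 = 2.0416 m ≈ 204.2 cm

204.2 cm


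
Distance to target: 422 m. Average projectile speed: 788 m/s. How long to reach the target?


t = d/v = 422/788 = 0.5355 s

0.5355 s


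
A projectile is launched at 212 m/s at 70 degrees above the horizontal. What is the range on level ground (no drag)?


R = v0^2 * sin(2*theta) / g = 212^2 * sin(2*70°) / 9.81 = 2945 m

2945 m


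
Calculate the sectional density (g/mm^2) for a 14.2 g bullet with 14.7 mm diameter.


SD = m/d^2 = 14.2/14.7^2 = 0.06571 g/mm^2

0.06571 g/mm^2


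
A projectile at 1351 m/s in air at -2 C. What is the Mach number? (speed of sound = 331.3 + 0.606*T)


a = 331.3 + 0.606*(-2) = 330.088 m/s
M = v/a = 1351/330.088 = 4.093

4.093


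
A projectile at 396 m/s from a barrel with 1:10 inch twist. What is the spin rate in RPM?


twist_m = 10*0.0254 = 0.254 m
spin = v/twist = 396/0.254 = 1559.055 rev/s
RPM = spin*60 = 1559.055*60 ≈ 93543 RPM

93543 RPM


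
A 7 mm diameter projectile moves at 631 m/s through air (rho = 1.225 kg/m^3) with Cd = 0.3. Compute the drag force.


A = pi*(d/2)^2 = pi*(7/2000)^2 = 3.84845e-05 m^2
Fd = 0.5*Cd*rho*A*v^2 = 0.5*0.3*1.225*3.84845e-05*631^2 = 2.816 N

2.816 N


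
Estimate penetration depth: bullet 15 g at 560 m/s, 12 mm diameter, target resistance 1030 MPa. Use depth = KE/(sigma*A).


A = pi*(d/2)^2 = pi*(12/2)^2 = 113.097 mm^2
E = 0.5*m*v^2 = 0.5*0.015*560^2 = 2352 J
depth = E/(sigma*A) = 2352 J / (1030 MPa * 113.097 mm^2) = 2352/(1030 * 113.097) m = 0.0201905 m ≈ 20.19 mm

20.19 mm


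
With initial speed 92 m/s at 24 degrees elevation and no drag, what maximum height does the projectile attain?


H = (v0*sin(theta))^2 / (2g) = (92*sin(24°))^2 / (2*9.81) = 71.37 m

71.37 m


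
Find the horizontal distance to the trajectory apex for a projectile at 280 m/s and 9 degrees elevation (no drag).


R = v0^2*sin(2*theta)/g = 280^2*sin(2*9°)/9.81 = 2469.62 m
apex_dist = R/2 = 2469.62/2 = 1235 m

1235 m


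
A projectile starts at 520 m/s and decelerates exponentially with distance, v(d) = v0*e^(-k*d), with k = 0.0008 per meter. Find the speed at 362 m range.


v = v0*exp(-k*d) = 520*exp(-0.0008*362) = 389.3 m/s

389.3 m/s


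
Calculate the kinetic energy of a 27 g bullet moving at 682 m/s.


E = 0.5*m*v^2 = 0.5*0.027*682^2 = 6279 J

6279 J


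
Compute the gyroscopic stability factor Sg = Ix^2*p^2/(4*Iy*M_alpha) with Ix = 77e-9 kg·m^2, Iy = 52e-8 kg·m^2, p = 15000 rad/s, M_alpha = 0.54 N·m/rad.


Sg = Ix^2 * p^2 / (4 * Iy * M_alpha) = (77e-9)^2 * 15000^2 / (4 * 52e-8 * 0.54) = 1.188

1.188


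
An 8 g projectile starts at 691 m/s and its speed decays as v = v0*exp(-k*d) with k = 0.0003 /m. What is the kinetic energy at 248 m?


v = v0*exp(-k*d) = 691*exp(-0.0003*248) = 641.456 m/s
E = 0.5*m*v^2 = 0.5*0.008*641.456^2 = 1646 J

1646 J


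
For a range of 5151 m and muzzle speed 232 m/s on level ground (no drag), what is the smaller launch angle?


sin(2*theta) = R*g/v0^2 = 5151*9.81/232^2 = 0.938825, theta = arcsin(0.938825)/2 = 34.93°

34.93 degrees


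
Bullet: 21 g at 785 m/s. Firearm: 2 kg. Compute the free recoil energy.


v_r = m_p*v_p/m_gun = 0.021*785/2 = 8.2425 m/s, E_r = 0.5*m_gun*v_r^2 = 0.5*2*8.2425^2 = 67.94 J

67.94 J


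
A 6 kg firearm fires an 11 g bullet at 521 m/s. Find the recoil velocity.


v_recoil = m_p * v_p / m_gun = 0.011 * 521 / 6 = 0.9552 m/s

0.9552 m/s


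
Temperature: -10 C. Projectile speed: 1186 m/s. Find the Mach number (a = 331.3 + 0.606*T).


a = 331.3 + 0.606*(-10) = 325.24 m/s
M = v/a = 1186/325.24 = 3.647

3.647


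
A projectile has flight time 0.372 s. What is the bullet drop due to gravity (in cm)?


drop = 0.5*g*t^2 = 0.5*9.81*0.372^2 = 0.678774 m ≈ 67.88 cm

67.88 cm


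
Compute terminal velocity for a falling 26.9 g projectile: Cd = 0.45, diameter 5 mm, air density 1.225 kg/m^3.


A = pi*(d/2)^2 = pi*(5/2000)^2 = 1.96350e-05 m^2
vt = sqrt(2mg/(Cd*rho*A)) = sqrt(2*0.0269*9.81/(0.45 * 1.225 * 1.96350e-05)) = 220.8 m/s

220.8 m/s


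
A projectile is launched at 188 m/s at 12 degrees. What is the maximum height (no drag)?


H = (v0*sin(theta))^2 / (2g) = (188*sin(12°))^2 / (2*9.81) = 77.87 m

77.87 m


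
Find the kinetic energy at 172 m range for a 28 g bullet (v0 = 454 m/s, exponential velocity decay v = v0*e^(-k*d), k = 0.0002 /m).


v = v0*exp(-k*d) = 454*exp(-0.0002*172) = 438.648 m/s
E = 0.5*m*v^2 = 0.5*0.028*438.648^2 = 2694 J

2694 J


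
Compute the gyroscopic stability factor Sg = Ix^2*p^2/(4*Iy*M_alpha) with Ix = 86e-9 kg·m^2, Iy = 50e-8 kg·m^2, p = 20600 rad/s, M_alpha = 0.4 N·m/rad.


Sg = Ix^2 * p^2 / (4 * Iy * M_alpha) = (86e-9)^2 * 20600^2 / (4 * 50e-8 * 0.4) = 3.923

3.923


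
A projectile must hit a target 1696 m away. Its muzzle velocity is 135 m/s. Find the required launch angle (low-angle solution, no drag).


sin(2*theta) = R*g/v0^2 = 1696*9.81/135^2 = 0.912909, theta = arcsin(0.912909)/2 = 32.96°

32.96 degrees


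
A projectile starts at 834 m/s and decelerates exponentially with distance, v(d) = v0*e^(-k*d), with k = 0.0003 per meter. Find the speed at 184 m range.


v = v0*exp(-k*d) = 834*exp(-0.0003*184) = 789.2 m/s

789.2 m/s


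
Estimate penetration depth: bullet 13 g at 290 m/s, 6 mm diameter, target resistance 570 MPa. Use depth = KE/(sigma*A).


A = pi*(d/2)^2 = pi*(6/2)^2 = 28.2743 mm^2
E = 0.5*m*v^2 = 0.5*0.013*290^2 = 546.65 J
depth = E/(sigma*A) = 546.65 J / (570 MPa * 28.2743 mm^2) = 546.65/(570 * 28.2743) m = 0.0339189 m ≈ 33.92 mm

33.92 mm


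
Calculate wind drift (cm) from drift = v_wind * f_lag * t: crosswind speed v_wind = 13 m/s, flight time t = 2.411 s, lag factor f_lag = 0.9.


drift = v_wind * lag * t = 13 * 0.9 * 2.411 = 28.2087 m ≈ 2821 cm

2821 cm


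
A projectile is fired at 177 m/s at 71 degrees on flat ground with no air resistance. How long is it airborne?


T = 2*v0*sin(theta)/g = 2*177*sin(71°)/9.81 = 34.12 s

34.12 s


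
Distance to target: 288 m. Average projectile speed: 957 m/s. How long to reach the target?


t = d/v = 288/957 = 0.3009 s

0.3009 s


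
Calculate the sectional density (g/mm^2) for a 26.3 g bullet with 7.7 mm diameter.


SD = m/d^2 = 26.3/7.7^2 = 0.4436 g/mm^2

0.4436 g/mm^2


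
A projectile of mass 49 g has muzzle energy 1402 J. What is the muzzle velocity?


v = sqrt(2*E/m) = sqrt(2*1402/0.049) = 239.2 m/s

239.2 m/s


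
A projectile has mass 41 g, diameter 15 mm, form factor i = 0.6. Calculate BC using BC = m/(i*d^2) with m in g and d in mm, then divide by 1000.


BC = m/(i*d^2*1000) = 41/(0.6 * 15^2 * 1000) = 0.0003037

0.0003037


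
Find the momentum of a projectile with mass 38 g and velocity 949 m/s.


p = m*v = 0.038*949 = 36.06 kg·m/s

36.06 kg·m/s


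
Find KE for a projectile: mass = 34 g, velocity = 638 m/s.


E = 0.5*m*v^2 = 0.5*0.034*638^2 = 6920 J

6920 J


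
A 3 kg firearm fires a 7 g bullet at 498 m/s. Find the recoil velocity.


v_recoil = m_p * v_p / m_gun = 0.007 * 498 / 3 = 1.162 m/s

1.162 m/s


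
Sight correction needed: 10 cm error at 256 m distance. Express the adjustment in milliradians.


1 mrad subtends 1 cm per 10 m of range, so adj = error_cm / (dist_m / 10) = 10 / (256/10) = 0.3906 mrad

0.3906 mrad


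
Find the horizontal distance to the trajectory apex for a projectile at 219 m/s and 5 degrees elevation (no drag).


R = v0^2*sin(2*theta)/g = 219^2*sin(2*5°)/9.81 = 848.964 m
apex_dist = R/2 = 848.964/2 = 424.5 m

424.5 m


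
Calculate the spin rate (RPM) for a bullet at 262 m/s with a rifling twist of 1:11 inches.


twist_m = 11*0.0254 = 0.2794 m
spin = v/twist = 262/0.2794 = 937.7237 rev/s
RPM = spin*60 = 937.7237*60 ≈ 56263 RPM

56263 RPM


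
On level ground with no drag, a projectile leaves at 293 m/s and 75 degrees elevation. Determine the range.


R = v0^2 * sin(2*theta) / g = 293^2 * sin(2*75°) / 9.81 = 4376 m

4376 m


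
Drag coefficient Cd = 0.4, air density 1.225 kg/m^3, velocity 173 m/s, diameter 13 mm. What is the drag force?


A = pi*(d/2)^2 = pi*(13/2000)^2 = 1.32732e-04 m^2
Fd = 0.5*Cd*rho*A*v^2 = 0.5*0.4*1.225*1.32732e-04*173^2 = 0.9733 N

0.9733 N


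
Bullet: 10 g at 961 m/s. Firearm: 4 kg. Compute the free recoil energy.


v_r = m_p*v_p/m_gun = 0.01*961/4 = 2.4025 m/s, E_r = 0.5*m_gun*v_r^2 = 0.5*4*2.4025^2 = 11.54 J

11.54 J


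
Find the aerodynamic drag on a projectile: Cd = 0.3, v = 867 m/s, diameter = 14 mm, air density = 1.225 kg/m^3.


A = pi*(d/2)^2 = pi*(14/2000)^2 = 1.53938e-04 m^2
Fd = 0.5*Cd*rho*A*v^2 = 0.5*0.3*1.225*1.53938e-04*867^2 = 21.26 N

21.26 N


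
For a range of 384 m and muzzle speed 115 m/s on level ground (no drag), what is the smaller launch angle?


sin(2*theta) = R*g/v0^2 = 384*9.81/115^2 = 0.284842, theta = arcsin(0.284842)/2 = 8.275°

8.275 degrees


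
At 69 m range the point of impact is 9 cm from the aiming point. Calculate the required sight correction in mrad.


1 mrad subtends 1 cm per 10 m of range, so adj = error_cm / (dist_m / 10) = 9 / (69/10) = 1.304 mrad

1.304 mrad


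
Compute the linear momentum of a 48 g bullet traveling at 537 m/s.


p = m*v = 0.048*537 = 25.78 kg·m/s

25.78 kg·m/s


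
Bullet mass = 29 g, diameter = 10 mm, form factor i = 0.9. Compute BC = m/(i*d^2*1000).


BC = m/(i*d^2*1000) = 29/(0.9 * 10^2 * 1000) = 0.0003222

0.0003222


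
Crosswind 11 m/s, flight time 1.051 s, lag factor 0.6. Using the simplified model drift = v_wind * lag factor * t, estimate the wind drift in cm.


drift = v_wind * lag * t = 11 * 0.6 * 1.051 = 6.9366 m ≈ 693.7 cm

693.7 cm


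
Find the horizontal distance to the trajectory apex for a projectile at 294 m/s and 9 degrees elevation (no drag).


R = v0^2*sin(2*theta)/g = 294^2*sin(2*9°)/9.81 = 2722.75 m
apex_dist = R/2 = 2722.75/2 = 1361 m

1361 m


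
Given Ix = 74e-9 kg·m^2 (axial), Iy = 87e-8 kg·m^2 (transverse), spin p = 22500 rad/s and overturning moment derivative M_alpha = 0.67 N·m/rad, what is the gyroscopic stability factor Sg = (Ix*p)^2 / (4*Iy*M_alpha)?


Sg = Ix^2 * p^2 / (4 * Iy * M_alpha) = (74e-9)^2 * 22500^2 / (4 * 87e-8 * 0.67) = 1.189

1.189


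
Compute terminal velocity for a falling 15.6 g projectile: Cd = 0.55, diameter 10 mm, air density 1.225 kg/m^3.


A = pi*(d/2)^2 = pi*(10/2000)^2 = 7.85398e-05 m^2
vt = sqrt(2mg/(Cd*rho*A)) = sqrt(2*0.0156*9.81/(0.55 * 1.225 * 7.85398e-05)) = 76.05 m/s

76.05 m/s


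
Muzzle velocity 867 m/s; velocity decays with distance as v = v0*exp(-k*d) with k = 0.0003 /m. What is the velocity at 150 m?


v = v0*exp(-k*d) = 867*exp(-0.0003*150) = 828.8 m/s

828.8 m/s


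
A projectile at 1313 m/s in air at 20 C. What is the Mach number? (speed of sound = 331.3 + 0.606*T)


a = 331.3 + 0.606*(20) = 343.42 m/s
M = v/a = 1313/343.42 = 3.823

3.823


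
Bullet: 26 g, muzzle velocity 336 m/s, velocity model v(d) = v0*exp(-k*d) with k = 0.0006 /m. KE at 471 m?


v = v0*exp(-k*d) = 336*exp(-0.0006*471) = 253.284 m/s
E = 0.5*m*v^2 = 0.5*0.026*253.284^2 = 834 J

834 J


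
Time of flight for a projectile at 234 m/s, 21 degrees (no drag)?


T = 2*v0*sin(theta)/g = 2*234*sin(21°)/9.81 = 17.1 s

17.1 s


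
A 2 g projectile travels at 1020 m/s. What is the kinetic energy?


E = 0.5*m*v^2 = 0.5*0.002*1020^2 = 1040 J

1040 J


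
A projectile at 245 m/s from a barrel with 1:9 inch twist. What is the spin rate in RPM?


twist_m = 9*0.0254 = 0.2286 m
spin = v/twist = 245/0.2286 = 1071.741 rev/s
RPM = spin*60 = 1071.741*60 ≈ 64304 RPM

64304 RPM


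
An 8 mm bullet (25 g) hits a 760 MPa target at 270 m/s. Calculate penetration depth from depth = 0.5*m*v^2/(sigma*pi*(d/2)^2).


A = pi*(d/2)^2 = pi*(8/2)^2 = 50.2655 mm^2
E = 0.5*m*v^2 = 0.5*0.025*270^2 = 911.25 J
depth = E/(sigma*A) = 911.25 J / (760 MPa * 50.2655 mm^2) = 911.25/(760 * 50.2655) m = 0.0238536 m ≈ 23.85 mm

23.85 mm


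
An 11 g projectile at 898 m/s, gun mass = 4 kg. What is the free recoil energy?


v_r = m_p*v_p/m_gun = 0.011*898/4 = 2.4695 m/s, E_r = 0.5*m_gun*v_r^2 = 0.5*4*2.4695^2 = 12.2 J

12.2 J


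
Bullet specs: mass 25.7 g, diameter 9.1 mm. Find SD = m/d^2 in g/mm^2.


SD = m/d^2 = 25.7/9.1^2 = 0.3103 g/mm^2

0.3103 g/mm^2


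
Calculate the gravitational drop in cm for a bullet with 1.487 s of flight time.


drop = 0.5*g*t^2 = 0.5*9.81*1.487^2 = 10.8458 m ≈ 1085 cm

1085 cm


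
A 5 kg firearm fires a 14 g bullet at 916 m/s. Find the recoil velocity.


v_recoil = m_p * v_p / m_gun = 0.014 * 916 / 5 = 2.565 m/s

2.565 m/s


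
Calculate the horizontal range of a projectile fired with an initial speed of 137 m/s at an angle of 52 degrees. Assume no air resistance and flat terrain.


R = v0^2 * sin(2*theta) / g = 137^2 * sin(2*52°) / 9.81 = 1856 m

1856 m


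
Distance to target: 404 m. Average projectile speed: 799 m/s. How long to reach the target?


t = d/v = 404/799 = 0.5056 s

0.5056 s


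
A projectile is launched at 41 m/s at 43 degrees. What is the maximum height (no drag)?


H = (v0*sin(theta))^2 / (2g) = (41*sin(43°))^2 / (2*9.81) = 39.85 m

39.85 m


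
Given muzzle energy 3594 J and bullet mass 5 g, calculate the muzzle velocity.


v = sqrt(2*E/m) = sqrt(2*3594/0.005) = 1199 m/s

1199 m/s


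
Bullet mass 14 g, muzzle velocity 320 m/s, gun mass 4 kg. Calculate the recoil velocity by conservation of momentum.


v_recoil = m_p * v_p / m_gun = 0.014 * 320 / 4 = 1.12 m/s

1.12 m/s


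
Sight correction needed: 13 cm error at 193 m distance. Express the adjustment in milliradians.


1 mrad subtends 1 cm per 10 m of range, so adj = error_cm / (dist_m / 10) = 13 / (193/10) = 0.6736 mrad

0.6736 mrad


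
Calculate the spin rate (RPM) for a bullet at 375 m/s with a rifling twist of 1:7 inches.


twist_m = 7*0.0254 = 0.1778 m
spin = v/twist = 375/0.1778 = 2109.111 rev/s
RPM = spin*60 = 2109.111*60 ≈ 126547 RPM

126547 RPM


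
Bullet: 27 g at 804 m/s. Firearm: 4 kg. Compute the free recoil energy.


v_r = m_p*v_p/m_gun = 0.027*804/4 = 5.427 m/s, E_r = 0.5*m_gun*v_r^2 = 0.5*4*5.427^2 = 58.9 J

58.9 J


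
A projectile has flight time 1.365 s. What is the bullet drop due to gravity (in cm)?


drop = 0.5*g*t^2 = 0.5*9.81*1.365^2 = 9.13912 m ≈ 913.9 cm

913.9 cm


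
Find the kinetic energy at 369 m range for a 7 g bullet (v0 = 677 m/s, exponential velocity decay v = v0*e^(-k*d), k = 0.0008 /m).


v = v0*exp(-k*d) = 677*exp(-0.0008*369) = 503.947 m/s
E = 0.5*m*v^2 = 0.5*0.007*503.947^2 = 888.9 J

888.9 J


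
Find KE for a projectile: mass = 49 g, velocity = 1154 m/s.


E = 0.5*m*v^2 = 0.5*0.049*1154^2 = 32627 J

32627 J


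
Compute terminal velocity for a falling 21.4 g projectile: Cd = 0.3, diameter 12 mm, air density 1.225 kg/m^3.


A = pi*(d/2)^2 = pi*(12/2000)^2 = 1.13097e-04 m^2
vt = sqrt(2mg/(Cd*rho*A)) = sqrt(2*0.0214*9.81/(0.3 * 1.225 * 1.13097e-04)) = 100.5 m/s

100.5 m/s


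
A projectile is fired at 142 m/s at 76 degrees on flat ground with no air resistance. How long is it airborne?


T = 2*v0*sin(theta)/g = 2*142*sin(76°)/9.81 = 28.09 s

28.09 s


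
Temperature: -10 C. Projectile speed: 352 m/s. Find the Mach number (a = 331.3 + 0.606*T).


a = 331.3 + 0.606*(-10) = 325.24 m/s
M = v/a = 352/325.24 = 1.082

1.082


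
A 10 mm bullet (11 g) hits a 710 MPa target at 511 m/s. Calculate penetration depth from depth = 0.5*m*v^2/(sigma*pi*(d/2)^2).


A = pi*(d/2)^2 = pi*(10/2)^2 = 78.5398 mm^2
E = 0.5*m*v^2 = 0.5*0.011*511^2 = 1436.17 J
depth = E/(sigma*A) = 1436.17 J / (710 MPa * 78.5398 mm^2) = 1436.17/(710 * 78.5398) m = 0.0257547 m ≈ 25.75 mm

25.75 mm


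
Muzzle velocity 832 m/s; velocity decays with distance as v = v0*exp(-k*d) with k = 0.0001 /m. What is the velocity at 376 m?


v = v0*exp(-k*d) = 832*exp(-0.0001*376) = 801.3 m/s

801.3 m/s


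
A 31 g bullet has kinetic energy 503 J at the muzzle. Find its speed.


v = sqrt(2*E/m) = sqrt(2*503/0.031) = 180.1 m/s

180.1 m/s


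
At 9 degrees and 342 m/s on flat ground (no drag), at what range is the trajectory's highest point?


R = v0^2*sin(2*theta)/g = 342^2*sin(2*9°)/9.81 = 3684.39 m
apex_dist = R/2 = 3684.39/2 = 1842 m

1842 m


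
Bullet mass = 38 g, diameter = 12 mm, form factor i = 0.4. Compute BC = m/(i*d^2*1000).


BC = m/(i*d^2*1000) = 38/(0.4 * 12^2 * 1000) = 0.0006597

0.0006597


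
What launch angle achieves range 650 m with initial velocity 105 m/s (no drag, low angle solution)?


sin(2*theta) = R*g/v0^2 = 650*9.81/105^2 = 0.578367, theta = arcsin(0.578367)/2 = 17.67°

17.67 degrees


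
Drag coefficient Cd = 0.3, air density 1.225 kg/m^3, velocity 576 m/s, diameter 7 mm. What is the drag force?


A = pi*(d/2)^2 = pi*(7/2000)^2 = 3.84845e-05 m^2
Fd = 0.5*Cd*rho*A*v^2 = 0.5*0.3*1.225*3.84845e-05*576^2 = 2.346 N

2.346 N


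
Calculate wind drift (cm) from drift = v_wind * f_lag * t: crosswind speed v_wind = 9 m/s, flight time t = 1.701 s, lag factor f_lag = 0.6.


drift = v_wind * lag * t = 9 * 0.6 * 1.701 = 9.1854 m ≈ 918.5 cm

918.5 cm


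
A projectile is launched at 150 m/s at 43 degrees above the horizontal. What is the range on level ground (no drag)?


R = v0^2 * sin(2*theta) / g = 150^2 * sin(2*43°) / 9.81 = 2288 m

2288 m


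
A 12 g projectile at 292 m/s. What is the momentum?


p = m*v = 0.012*292 = 3.504 kg·m/s

3.504 kg·m/s


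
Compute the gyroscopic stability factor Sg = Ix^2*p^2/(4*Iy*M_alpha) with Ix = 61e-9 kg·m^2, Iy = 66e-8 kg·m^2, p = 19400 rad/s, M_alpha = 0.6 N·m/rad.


Sg = Ix^2 * p^2 / (4 * Iy * M_alpha) = (61e-9)^2 * 19400^2 / (4 * 66e-8 * 0.6) = 0.8841

0.8841


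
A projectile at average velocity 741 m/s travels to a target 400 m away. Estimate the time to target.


t = d/v = 400/741 = 0.5398 s

0.5398 s


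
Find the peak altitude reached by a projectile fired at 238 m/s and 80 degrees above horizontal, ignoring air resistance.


H = (v0*sin(theta))^2 / (2g) = (238*sin(80°))^2 / (2*9.81) = 2800 m

2800 m


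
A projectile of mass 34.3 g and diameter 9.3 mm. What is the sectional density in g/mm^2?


SD = m/d^2 = 34.3/9.3^2 = 0.3966 g/mm^2

0.3966 g/mm^2


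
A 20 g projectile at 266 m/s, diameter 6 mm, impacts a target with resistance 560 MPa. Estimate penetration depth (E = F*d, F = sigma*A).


A = pi*(d/2)^2 = pi*(6/2)^2 = 28.2743 mm^2
E = 0.5*m*v^2 = 0.5*0.02*266^2 = 707.56 J
depth = E/(sigma*A) = 707.56 J / (560 MPa * 28.2743 mm^2) = 707.56/(560 * 28.2743) m = 0.0446872 m ≈ 44.69 mm

44.69 mm


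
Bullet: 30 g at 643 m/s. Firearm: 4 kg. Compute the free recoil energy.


v_r = m_p*v_p/m_gun = 0.03*643/4 = 4.8225 m/s, E_r = 0.5*m_gun*v_r^2 = 0.5*4*4.8225^2 = 46.51 J

46.51 J


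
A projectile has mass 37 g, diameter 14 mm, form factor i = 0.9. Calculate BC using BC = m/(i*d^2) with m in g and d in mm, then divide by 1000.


BC = m/(i*d^2*1000) = 37/(0.9 * 14^2 * 1000) = 0.0002098

0.0002098


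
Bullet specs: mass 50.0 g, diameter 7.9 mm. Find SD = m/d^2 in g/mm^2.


SD = m/d^2 = 50.0/7.9^2 = 0.8012 g/mm^2

0.8012 g/mm^2


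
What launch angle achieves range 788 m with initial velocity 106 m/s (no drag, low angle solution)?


sin(2*theta) = R*g/v0^2 = 788*9.81/106^2 = 0.687992, theta = arcsin(0.687992)/2 = 21.74°

21.74 degrees


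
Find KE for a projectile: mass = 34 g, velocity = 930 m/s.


E = 0.5*m*v^2 = 0.5*0.034*930^2 = 14703 J

14703 J


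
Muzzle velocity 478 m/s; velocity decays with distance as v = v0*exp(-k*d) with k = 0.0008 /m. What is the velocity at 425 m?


v = v0*exp(-k*d) = 478*exp(-0.0008*425) = 340.2 m/s

340.2 m/s


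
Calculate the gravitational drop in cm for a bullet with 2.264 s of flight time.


drop = 0.5*g*t^2 = 0.5*9.81*2.264^2 = 25.1415 m ≈ 2514 cm

2514 cm


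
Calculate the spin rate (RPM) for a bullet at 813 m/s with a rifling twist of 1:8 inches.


twist_m = 8*0.0254 = 0.2032 m
spin = v/twist = 813/0.2032 = 4000.984 rev/s
RPM = spin*60 = 4000.984*60 ≈ 240059 RPM

240059 RPM


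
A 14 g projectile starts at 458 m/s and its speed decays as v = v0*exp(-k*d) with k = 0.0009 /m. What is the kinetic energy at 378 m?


v = v0*exp(-k*d) = 458*exp(-0.0009*378) = 325.926 m/s
E = 0.5*m*v^2 = 0.5*0.014*325.926^2 = 743.6 J

743.6 J


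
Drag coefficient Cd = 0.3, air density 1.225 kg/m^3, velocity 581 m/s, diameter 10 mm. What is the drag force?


A = pi*(d/2)^2 = pi*(10/2000)^2 = 7.85398e-05 m^2
Fd = 0.5*Cd*rho*A*v^2 = 0.5*0.3*1.225*7.85398e-05*581^2 = 4.872 N

4.872 N


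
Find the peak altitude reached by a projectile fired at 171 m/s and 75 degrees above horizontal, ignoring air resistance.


H = (v0*sin(theta))^2 / (2g) = (171*sin(75°))^2 / (2*9.81) = 1391 m

1391 m


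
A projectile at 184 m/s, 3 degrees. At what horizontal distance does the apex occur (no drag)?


R = v0^2*sin(2*theta)/g = 184^2*sin(2*3°)/9.81 = 360.746 m
apex_dist = R/2 = 360.746/2 = 180.4 m

180.4 m


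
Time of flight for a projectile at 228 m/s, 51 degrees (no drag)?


T = 2*v0*sin(theta)/g = 2*228*sin(51°)/9.81 = 36.12 s

36.12 s


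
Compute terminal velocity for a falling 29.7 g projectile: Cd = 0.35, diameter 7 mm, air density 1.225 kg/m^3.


A = pi*(d/2)^2 = pi*(7/2000)^2 = 3.84845e-05 m^2
vt = sqrt(2mg/(Cd*rho*A)) = sqrt(2*0.0297*9.81/(0.35 * 1.225 * 3.84845e-05)) = 187.9 m/s

187.9 m/s


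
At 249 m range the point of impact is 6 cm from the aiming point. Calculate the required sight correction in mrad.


1 mrad subtends 1 cm per 10 m of range, so adj = error_cm / (dist_m / 10) = 6 / (249/10) = 0.241 mrad

0.241 mrad


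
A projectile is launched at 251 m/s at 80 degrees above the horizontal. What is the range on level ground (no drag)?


R = v0^2 * sin(2*theta) / g = 251^2 * sin(2*80°) / 9.81 = 2196 m

2196 m


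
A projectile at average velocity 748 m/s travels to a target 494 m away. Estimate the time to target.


t = d/v = 494/748 = 0.6604 s

0.6604 s


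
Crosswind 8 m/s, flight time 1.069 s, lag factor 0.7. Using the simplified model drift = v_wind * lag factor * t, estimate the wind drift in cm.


drift = v_wind * lag * t = 8 * 0.7 * 1.069 = 5.9864 m ≈ 598.6 cm

598.6 cm


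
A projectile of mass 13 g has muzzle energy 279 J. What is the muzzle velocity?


v = sqrt(2*E/m) = sqrt(2*279/0.013) = 207.2 m/s

207.2 m/s


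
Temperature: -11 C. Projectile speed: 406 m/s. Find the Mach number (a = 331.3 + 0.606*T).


a = 331.3 + 0.606*(-11) = 324.634 m/s
M = v/a = 406/324.634 = 1.251

1.251


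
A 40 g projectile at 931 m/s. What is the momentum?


p = m*v = 0.04*931 = 37.24 kg·m/s

37.24 kg·m/s


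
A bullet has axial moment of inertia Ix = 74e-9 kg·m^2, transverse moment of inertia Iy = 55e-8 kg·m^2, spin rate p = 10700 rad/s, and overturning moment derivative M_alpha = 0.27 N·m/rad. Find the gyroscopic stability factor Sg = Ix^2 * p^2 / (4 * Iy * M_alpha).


Sg = Ix^2 * p^2 / (4 * Iy * M_alpha) = (74e-9)^2 * 10700^2 / (4 * 55e-8 * 0.27) = 1.055

1.055
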